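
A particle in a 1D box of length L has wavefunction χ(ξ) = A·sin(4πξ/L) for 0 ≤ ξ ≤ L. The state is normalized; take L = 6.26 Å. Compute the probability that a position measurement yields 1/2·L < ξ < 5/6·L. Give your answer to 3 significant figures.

P = ∫_{1/2·L}^{5/6·L} |χ(ξ)|² dξ.
Since A² = 1/(L/2), this is the region integral divided by the full normalization integral.
In terms of u = ξ/L (A² and the length scale cancel between numerator and denominator), P = [∫_{1/2}^{5/6} sin(4·π·u)^2 du] / [∫_{0}^{1} sin(4·π·u)^2 du].
Using ∫ sin(4·π·u)^2 du = u/2 - sin(4·π·u)·cos(4·π·u)/(8·π), the numerator is -√(3)/(32·π) + 1/6 and the denominator is 1/2.
Taking the ratio, P = (-√(3)/16 + π/3)/π.

P ≈ 0.299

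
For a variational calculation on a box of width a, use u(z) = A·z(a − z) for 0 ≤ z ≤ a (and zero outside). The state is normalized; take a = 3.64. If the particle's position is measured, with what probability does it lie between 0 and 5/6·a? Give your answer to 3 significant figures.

P ≈ 0.965

P = ∫_{0}^{5/6·a} |u(z)|² dz.
With A² fixed by ∫|u|² = 1, i.e. A² = (a^5/30)^(−1), substitute and integrate.
Substituting t = z/a, A² and the length scale cancel in the ratio: P = ∫_{0}^{5/6} t^2·(1 - t)^2 dt / ∫_{0}^{1} t^2·(1 - t)^2 dt.
An antiderivative of t^2·(1 - t)^2 is t^3·(6·t^2 - 15·t + 10)/30; evaluating from 0 to 5/6 gives 125/3888, while the full integral is 1/30.
This works out to P = 625/648.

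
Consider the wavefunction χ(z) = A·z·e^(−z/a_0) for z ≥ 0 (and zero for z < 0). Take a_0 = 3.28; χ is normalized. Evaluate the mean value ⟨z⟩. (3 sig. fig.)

⟨z⟩ ≈ 4.92

By definition ⟨z⟩ = ∫ z |χ(z)|² dz.
The ratio of the moment integral to the normalization integral gives ⟨z⟩ = 3·a_0/2.
Putting a_0 = 3.28 gives 4.920.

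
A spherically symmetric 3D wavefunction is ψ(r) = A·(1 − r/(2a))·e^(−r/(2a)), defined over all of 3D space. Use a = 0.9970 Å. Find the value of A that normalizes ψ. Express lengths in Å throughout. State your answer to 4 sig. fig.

A ≈ 0.2004 Å^(-3/2)

The normalization condition is ∫|ψ|² 4πr² dr = 1 from 0 to ∞.
In 3D with spherical symmetry the volume element is 4πr² dr.
Recall ∫₀^∞ r^m e^(−r/β) dr = m!·β^(m+1), the integral (without the A² prefactor) comes out to 8·π·a^3.
Plugging in a = 0.9970 yields A = 0.20037.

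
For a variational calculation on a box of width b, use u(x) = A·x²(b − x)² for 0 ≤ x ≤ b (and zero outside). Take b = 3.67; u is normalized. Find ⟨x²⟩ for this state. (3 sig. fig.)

⟨x^2⟩ ≈ 3.67

⟨x²⟩ = ∫ x^2 |u|² dx over the full domain.
Expanding the polynomial and integrating term by term, the ratio of the moment integral to the normalization integral gives ⟨x²⟩ = 3·b^2/11.
Putting b = 3.67 gives 3.673.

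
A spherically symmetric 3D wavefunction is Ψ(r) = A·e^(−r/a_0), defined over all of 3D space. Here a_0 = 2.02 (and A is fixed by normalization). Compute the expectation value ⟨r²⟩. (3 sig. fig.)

⟨r²⟩ = ∫ r^2 |Ψ|² 4πr² dr over the full domain.
Evaluating both integrals, ⟨r²⟩ = 3·a_0^2.
With a_0 = 2.02, ⟨r^2⟩ = 12.24.

⟨r^2⟩ ≈ 12.2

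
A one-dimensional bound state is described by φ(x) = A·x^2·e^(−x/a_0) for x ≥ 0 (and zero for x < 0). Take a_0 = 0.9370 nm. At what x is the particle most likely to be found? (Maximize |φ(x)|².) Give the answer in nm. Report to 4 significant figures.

The maximum of |φ(x)|² occurs where its derivative vanishes.
This gives x = 2·a_0.
With a_0 = 0.9370, the most probable position is 1.8740 nm.

x ≈ 1.874 nm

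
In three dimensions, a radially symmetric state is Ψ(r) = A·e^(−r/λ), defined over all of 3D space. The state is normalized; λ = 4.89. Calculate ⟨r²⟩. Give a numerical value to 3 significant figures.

⟨r^2⟩ ≈ 71.7

By definition ⟨r²⟩ = ∫ r^2 |Ψ(r)|² 4πr² dr.
Evaluating both integrals, ⟨r²⟩ = 3·λ^2.
With λ = 4.89, ⟨r^2⟩ = 71.74.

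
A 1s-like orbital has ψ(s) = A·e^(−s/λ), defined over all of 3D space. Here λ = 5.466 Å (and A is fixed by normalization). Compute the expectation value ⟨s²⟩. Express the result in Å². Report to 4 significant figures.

⟨s^2⟩ ≈ 89.63 Å^2

⟨s²⟩ = ∫ s^2 |ψ|² 4πs² ds over the full domain.
With ∫₀^∞ s^4 e^(−αs) ds = 4!/α^5, since the A² factors cancel between numerator and denominator, ⟨s²⟩ = 3·λ^2.
Putting λ = 5.466 gives 89.631.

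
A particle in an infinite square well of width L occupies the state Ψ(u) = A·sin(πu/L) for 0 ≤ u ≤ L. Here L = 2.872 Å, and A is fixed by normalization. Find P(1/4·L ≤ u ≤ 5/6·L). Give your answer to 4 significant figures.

P = ∫_{1/4·L}^{5/6·L} |Ψ(u)|² du.
With A² fixed by ∫|Ψ|² = 1, i.e. A² = (L/2)^(−1), substitute and integrate.
Substituting t = u/L, A² and the length scale cancel in the ratio: P = ∫_{1/4}^{5/6} sin(π·t)^2 dt / ∫_{0}^{1} sin(π·t)^2 dt.
Using ∫ sin(π·t)^2 dt = t/2 - sin(2·π·t)/(4·π), the numerator is √(3)/(8·π) + 1/(4·π) + 7/24 and the denominator is 1/2.
Evaluating gives P = (3·√(3) + 6 + 7·π)/(12·π).

P ≈ 0.8803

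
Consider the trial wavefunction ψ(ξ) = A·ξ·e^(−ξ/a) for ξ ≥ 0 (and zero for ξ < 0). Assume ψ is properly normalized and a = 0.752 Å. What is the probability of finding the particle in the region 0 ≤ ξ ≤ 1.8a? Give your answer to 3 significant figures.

P ≈ 0.697

|ψ|² is the probability density, so P = ∫_{0}^{1.8a} |ψ|² dξ.
With A² fixed by ∫|ψ|² = 1, i.e. A² = (a^3/4)^(−1), substitute and integrate.
Substituting u = ξ/a, A² and the length scale cancel in the ratio: P = ∫_{0}^{1.8} u^2·e^(-2·u) du / ∫_{0}^{∞} u^2·e^(-2·u) du.
Using ∫ u^2·e^(-2·u) du = -(2·u^2 + 2·u + 1)·e^(-2·u)/4, the numerator is 1/4 - 277·e^(-18/5)/100 and the denominator is 1/4.
Evaluating gives P = 0.6973.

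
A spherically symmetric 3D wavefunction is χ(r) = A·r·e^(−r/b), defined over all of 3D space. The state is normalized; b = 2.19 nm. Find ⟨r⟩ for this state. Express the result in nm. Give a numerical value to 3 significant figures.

The expectation value is the |χ|²-weighted average of r: ∫ r|χ|² 4πr² dr.
Using ∫₀^∞ rⁿ e^(−αr) dr = n!/αⁿ⁺¹, since the A² factors cancel between numerator and denominator, ⟨r⟩ = 5·b/2.
With b = 2.19, ⟨r⟩ = 5.475.

⟨r⟩ ≈ 5.48 nm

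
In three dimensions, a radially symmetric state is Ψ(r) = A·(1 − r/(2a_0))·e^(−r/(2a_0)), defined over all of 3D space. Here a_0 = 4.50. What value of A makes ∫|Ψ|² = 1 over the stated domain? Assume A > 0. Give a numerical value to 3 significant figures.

Normalization requires ∫|Ψ|² 4πr² dr = 1, integrated from 0 to ∞.
In 3D with spherical symmetry the volume element is 4πr² dr.
The integral (without the A² prefactor) comes out to 8·π·a_0^3.
Setting this equal to 1 gives A² = 1/(8·π·a_0^3).
Substituting a_0 = 4.50 gives A² = 0.0004366, so A = 0.02090.

A ≈ 0.0209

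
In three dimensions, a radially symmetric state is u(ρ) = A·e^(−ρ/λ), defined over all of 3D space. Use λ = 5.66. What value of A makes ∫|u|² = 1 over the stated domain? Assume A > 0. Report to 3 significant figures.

A ≈ 0.0419

The normalization condition is ∫|u|² 4πρ² dρ = 1 from 0 to ∞.
The angular integral contributes 4π, leaving ∫₀^∞ ρ²|u|² dρ.
With ∫₀^∞ ρ^2 e^(−αρ) dρ = 2!/α^3, with u = A·e^(−ρ/λ), the integral evaluates to A²·[π·λ^3].
Substituting λ = 5.66 gives A² = 0.001755, so A = 0.04190.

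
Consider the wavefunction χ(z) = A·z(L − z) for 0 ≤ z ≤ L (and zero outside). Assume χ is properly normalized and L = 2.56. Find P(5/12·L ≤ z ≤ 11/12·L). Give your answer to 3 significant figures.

P = ∫_{5/12·L}^{11/12·L} |χ(z)|² dz.
The normalization integral ∫|χ|²dz over the whole domain equals L^5/30·A², and A² cancels in the ratio.
In terms of u = z/L (A² and the length scale cancel between numerator and denominator), P = [∫_{5/12}^{11/12} u^2·(1 - u)^2 du] / [∫_{0}^{1} u^2·(1 - u)^2 du].
With ∫ u^2·(1 - u)^2 du = u^3·(6·u^2 - 15·u + 10)/30 + C, the region integral is ≈ 0.021610 and the full one is 1/30.
The result is P = 4481/6912.

P ≈ 0.648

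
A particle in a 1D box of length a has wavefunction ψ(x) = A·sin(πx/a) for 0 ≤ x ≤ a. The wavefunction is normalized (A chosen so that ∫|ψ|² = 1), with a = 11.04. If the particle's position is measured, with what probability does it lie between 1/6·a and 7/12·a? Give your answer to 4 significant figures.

P = ∫_{1/6·a}^{7/12·a} |ψ(x)|² dx.
With A² fixed by ∫|ψ|² = 1, i.e. A² = (a/2)^(−1), substitute and integrate.
Let u = x/a; then A² and the length scale cancel, so P = ∫_{1/6}^{7/12} sin(π·u)^2 du ÷ ∫_{0}^{1} sin(π·u)^2 du.
With ∫ sin(π·u)^2 du = u/2 - sin(2·π·u)/(4·π) + C, the region integral is 1/(8·π) + √(3)/(8·π) + 5/24 and the full one is 1/2.
The result is P = (3 + 3·√(3) + 5·π)/(12·π).

P ≈ 0.6341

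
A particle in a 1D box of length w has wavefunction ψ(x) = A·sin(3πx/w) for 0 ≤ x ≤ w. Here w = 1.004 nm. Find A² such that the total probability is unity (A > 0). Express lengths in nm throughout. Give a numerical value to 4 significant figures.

A^2 ≈ 1.992 nm^(-1)

Normalization requires ∫|ψ|² dx = 1, integrated from 0 to w.
Using sin²θ = (1 − cos 2θ)/2, with ψ = A·sin(3πx/w), the integral evaluates to A²·[w/2].
So A² = (w/2)^(−1).
Substituting w = 1.004 gives A² = 1.9920, so A = 1.4114.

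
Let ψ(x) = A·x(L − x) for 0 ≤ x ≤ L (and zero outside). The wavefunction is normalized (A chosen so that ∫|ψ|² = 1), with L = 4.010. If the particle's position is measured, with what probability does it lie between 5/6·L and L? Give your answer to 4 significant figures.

|ψ|² is the probability density, so P = ∫_{5/6·L}^{L} |ψ|² dx.
Since A² = 1/(L^5/30), this is the region integral divided by the full normalization integral.
Substituting u = x/L, A² and the length scale cancel in the ratio: P = ∫_{5/6}^{1} u^2·(1 - u)^2 du / ∫_{0}^{1} u^2·(1 - u)^2 du.
An antiderivative of u^2·(1 - u)^2 is u^3·(6·u^2 - 15·u + 10)/30; evaluating from 5/6 to 1 gives ≈ 0.00118313, while the full integral is 1/30.
The result is P = 23/648.

P ≈ 0.03549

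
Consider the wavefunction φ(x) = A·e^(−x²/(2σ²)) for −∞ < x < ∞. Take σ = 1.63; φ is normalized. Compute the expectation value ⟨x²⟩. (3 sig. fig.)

By definition ⟨x²⟩ = ∫ x^2 |φ(x)|² dx.
Differentiating ∫e^(−αx²) dx = √(π/α) under α to get the higher moments, the ratio of the moment integral to the normalization integral gives ⟨x²⟩ = σ^2/2.
Putting σ = 1.63 gives 1.328.

⟨x^2⟩ ≈ 1.33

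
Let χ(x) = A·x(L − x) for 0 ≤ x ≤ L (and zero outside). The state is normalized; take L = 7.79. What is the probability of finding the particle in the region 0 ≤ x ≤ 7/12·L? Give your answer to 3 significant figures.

|χ|² is the probability density, so P = ∫_{0}^{7/12·L} |χ|² dx.
With A² fixed by ∫|χ|² = 1, i.e. A² = (L^5/30)^(−1), substitute and integrate.
In terms of u = x/L (A² and the length scale cancel between numerator and denominator), P = [∫_{0}^{7/12} u^2·(1 - u)^2 du] / [∫_{0}^{1} u^2·(1 - u)^2 du].
An antiderivative of u^2·(1 - u)^2 is u^3·(6·u^2 - 15·u + 10)/30; evaluating from 0 to 7/12 gives ≈ 0.021779, while the full integral is 1/30.
Taking the ratio, P = 0.6534.

P ≈ 0.653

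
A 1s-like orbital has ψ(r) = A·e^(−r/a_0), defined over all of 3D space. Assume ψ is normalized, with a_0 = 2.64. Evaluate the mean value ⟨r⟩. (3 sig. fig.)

⟨r⟩ ≈ 3.96

The expectation value is the |ψ|²-weighted average of r: ∫ r|ψ|² 4πr² dr.
Using ∫₀^∞ rⁿ e^(−αr) dr = n!/αⁿ⁺¹, evaluating both integrals, ⟨r⟩ = 3·a_0/2.
Putting a_0 = 2.64 gives 3.960.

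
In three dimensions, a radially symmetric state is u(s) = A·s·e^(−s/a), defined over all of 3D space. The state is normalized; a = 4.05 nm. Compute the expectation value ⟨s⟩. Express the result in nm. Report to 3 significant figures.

⟨s⟩ ≈ 10.1 nm

By definition ⟨s⟩ = ∫ s |u(s)|² 4πs² ds.
The ratio of the moment integral to the normalization integral gives ⟨s⟩ = 5·a/2.
Putting a = 4.05 gives 10.13.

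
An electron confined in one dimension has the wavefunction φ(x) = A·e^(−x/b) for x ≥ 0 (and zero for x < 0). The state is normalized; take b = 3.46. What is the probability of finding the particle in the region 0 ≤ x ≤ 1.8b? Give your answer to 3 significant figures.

|φ|² is the probability density, so P = ∫_{0}^{1.8b} |φ|² dx.
The normalization integral ∫|φ|²dx over the whole domain equals b/2·A², and A² cancels in the ratio.
Substituting u = x/b, A² and the length scale cancel in the ratio: P = ∫_{0}^{1.8} e^(-2·u) du / ∫_{0}^{∞} e^(-2·u) du.
An antiderivative of e^(-2·u) is -e^(-2·u)/2; evaluating from 0 to 1.8 gives 1/2 - e^(-18/5)/2, while the full integral is 1/2.
Taking the ratio, P = 0.9727.

P ≈ 0.973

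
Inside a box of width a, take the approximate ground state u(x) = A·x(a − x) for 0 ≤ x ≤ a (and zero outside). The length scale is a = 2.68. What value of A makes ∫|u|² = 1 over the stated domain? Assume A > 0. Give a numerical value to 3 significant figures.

A ≈ 0.466

We need A² ∫|f|² dx = 1, taking the integral from 0 to a.
∫|u|² dx = A²·(a^5/30).
Setting this equal to 1 gives A² = 1/(a^5/30).
Plugging in a = 2.68 yields A = 0.4658.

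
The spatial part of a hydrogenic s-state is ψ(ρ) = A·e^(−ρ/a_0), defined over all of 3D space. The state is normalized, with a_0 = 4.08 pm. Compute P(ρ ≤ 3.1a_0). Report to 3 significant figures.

Integrate the radial probability density 4πρ²|ψ|² over ρ ≤ 3.1a_0.
The full normalization integral is A²·[π·a_0^3] = 1, fixing A².
In terms of u = ρ/a_0 (A², 4π and the length scale all cancel between numerator and denominator), P = [∫_{0}^{3.1} u^2·e^(-2·u) du] / [∫_{0}^{∞} u^2·e^(-2·u) du].
An antiderivative of u^2·e^(-2·u) is -(2·u^2 + 2·u + 1)·e^(-2·u)/4; evaluating from 0 to 3.1 gives 1/4 - 1321·e^(-31/5)/200, while the full integral is 1/4.
Taking the ratio yields P = 0.9464.

P ≈ 0.946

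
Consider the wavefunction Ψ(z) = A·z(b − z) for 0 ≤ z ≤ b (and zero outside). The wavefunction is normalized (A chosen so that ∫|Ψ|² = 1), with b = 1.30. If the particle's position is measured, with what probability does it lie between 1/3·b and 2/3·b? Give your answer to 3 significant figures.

P = ∫_{1/3·b}^{2/3·b} |Ψ(z)|² dz.
With A² fixed by ∫|Ψ|² = 1, i.e. A² = (b^5/30)^(−1), substitute and integrate.
Substituting u = z/b, A² and the length scale cancel in the ratio: P = ∫_{1/3}^{2/3} u^2·(1 - u)^2 du / ∫_{0}^{1} u^2·(1 - u)^2 du.
Using ∫ u^2·(1 - u)^2 du = u^3·(6·u^2 - 15·u + 10)/30, the numerator is 47/2430 and the denominator is 1/30.
Evaluating gives P = 47/81.

P ≈ 0.580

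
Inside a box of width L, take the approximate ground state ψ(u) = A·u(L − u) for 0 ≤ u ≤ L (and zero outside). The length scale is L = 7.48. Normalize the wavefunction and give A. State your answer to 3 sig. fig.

We need A² ∫|f|² du = 1, taking the integral from 0 to L.
Expanding the polynomial and integrating term by term, ∫|ψ|² du = A²·(L^5/30).
Hence A² = 1/[L^5/30].
With L = 7.48: A² = 0.001281 and A = 0.03579.

A ≈ 0.0358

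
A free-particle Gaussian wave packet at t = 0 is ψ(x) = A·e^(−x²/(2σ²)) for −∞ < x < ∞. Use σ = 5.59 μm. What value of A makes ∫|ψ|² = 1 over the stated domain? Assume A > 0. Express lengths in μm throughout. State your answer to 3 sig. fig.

The normalization condition is ∫|ψ|² dx = 1 from −∞ to ∞.
Carrying out the integral gives A² · √(π)·σ.
Hence A² = 1/[√(π)·σ].
With σ = 5.59: A² = 0.1009 and A = 0.3177.

A ≈ 0.318 μm^(-1/2)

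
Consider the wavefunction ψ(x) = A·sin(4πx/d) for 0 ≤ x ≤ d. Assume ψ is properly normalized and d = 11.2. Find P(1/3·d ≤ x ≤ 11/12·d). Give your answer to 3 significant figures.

P = ∫_{1/3·d}^{11/12·d} |ψ(x)|² dx.
Since A² = 1/(d/2), this is the region integral divided by the full normalization integral.
Let u = x/d; then A² and the length scale cancel, so P = ∫_{1/3}^{11/12} sin(4·π·u)^2 du ÷ ∫_{0}^{1} sin(4·π·u)^2 du.
Using ∫ sin(4·π·u)^2 du = u/2 - sin(4·π·u)·cos(4·π·u)/(8·π), the numerator is √(3)/(16·π) + 7/24 and the denominator is 1/2.
Evaluating gives P = √(3)/(8·π) + 7/12.

P ≈ 0.652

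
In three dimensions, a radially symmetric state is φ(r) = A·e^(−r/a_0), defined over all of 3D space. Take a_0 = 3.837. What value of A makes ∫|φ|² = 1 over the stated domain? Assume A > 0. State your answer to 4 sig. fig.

Require ∫ |φ|² 4πr² dr = 1 over the whole domain.
The angular integral contributes 4π, leaving ∫₀^∞ r²|φ|² dr.
Using ∫₀^∞ rⁿ e^(−αr) dr = n!/αⁿ⁺¹, with φ = A·e^(−r/a_0), the integral evaluates to A²·[π·a_0^3].
Hence A² = 1/[π·a_0^3].
Substituting a_0 = 3.837 gives A² = 0.0056348, so A = 0.075065.

A ≈ 0.07506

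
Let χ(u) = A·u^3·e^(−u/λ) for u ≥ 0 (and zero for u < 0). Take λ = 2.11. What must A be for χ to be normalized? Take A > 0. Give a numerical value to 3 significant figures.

A ≈ 0.0309

The normalization condition is ∫|χ|² du = 1 from 0 to ∞.
Using ∫₀^∞ uⁿ e^(−αu) du = n!/αⁿ⁺¹, carrying out the integral gives A² · 45·λ^7/8.
Substituting λ = 2.11 gives A² = 0.0009548, so A = 0.03090.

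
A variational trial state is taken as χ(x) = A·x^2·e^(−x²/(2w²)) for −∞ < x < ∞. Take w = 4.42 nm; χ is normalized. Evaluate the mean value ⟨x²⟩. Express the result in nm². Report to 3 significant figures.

⟨x^2⟩ ≈ 48.8 nm^2

⟨x²⟩ = ∫ x^2 |χ|² dx over the full domain.
With ∫_{−∞}^{∞} x^(2m) e^(−αx²) dx = (2m−1)!!·√π / (2^m α^(m+1/2)), since the A² factors cancel between numerator and denominator, ⟨x²⟩ = 5·w^2/2.
Putting w = 4.42 gives 48.84.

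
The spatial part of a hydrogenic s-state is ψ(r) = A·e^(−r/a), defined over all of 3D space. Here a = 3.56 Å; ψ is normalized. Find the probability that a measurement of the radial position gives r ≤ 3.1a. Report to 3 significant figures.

P ≈ 0.946

With dV = 4πr²dr, the probability is ∫|ψ|² dV over r ≤ 3.1a.
Normalization gives A² = 1/(π·a^3).
Substituting u = r/a, A², 4π and the length scale all cancel in the ratio: P = ∫_{0}^{3.1} u^2·e^(-2·u) du / ∫_{0}^{∞} u^2·e^(-2·u) du.
Using ∫ u^2·e^(-2·u) du = -(2·u^2 + 2·u + 1)·e^(-2·u)/4, the numerator is 1/4 - 1321·e^(-31/5)/200 and the denominator is 1/4.
This evaluates to P = 0.9464.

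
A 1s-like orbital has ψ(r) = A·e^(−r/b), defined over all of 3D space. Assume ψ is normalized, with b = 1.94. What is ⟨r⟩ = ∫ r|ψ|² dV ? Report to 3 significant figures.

⟨r⟩ ≈ 2.91

⟨r⟩ = ∫ r |ψ|² 4πr² dr over the full domain.
The ratio of the moment integral to the normalization integral gives ⟨r⟩ = 3·b/2.
With b = 1.94, ⟨r⟩ = 2.910.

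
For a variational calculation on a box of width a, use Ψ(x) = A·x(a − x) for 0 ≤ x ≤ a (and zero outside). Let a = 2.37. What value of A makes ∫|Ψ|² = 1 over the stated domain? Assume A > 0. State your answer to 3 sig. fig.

Normalization requires ∫|Ψ|² dx = 1, integrated from 0 to a.
Expanding the polynomial and integrating term by term, the integral (without the A² prefactor) comes out to a^5/30.
Setting this equal to 1 gives A² = 1/(a^5/30).
Plugging in a = 2.37 yields A = 0.6334.

A ≈ 0.633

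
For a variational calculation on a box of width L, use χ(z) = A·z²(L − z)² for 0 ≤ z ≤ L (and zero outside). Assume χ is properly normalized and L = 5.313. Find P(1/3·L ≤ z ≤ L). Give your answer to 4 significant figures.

P ≈ 0.8552

|χ|² is the probability density, so P = ∫_{1/3·L}^{L} |χ|² dz.
Since A² = 1/(L^9/630), this is the region integral divided by the full normalization integral.
In terms of u = z/L (A² and the length scale cancel between numerator and denominator), P = [∫_{1/3}^{1} u^4·(1 - u)^4 du] / [∫_{0}^{1} u^4·(1 - u)^4 du].
Using ∫ u^4·(1 - u)^4 du = u^5·(70·u^4 - 315·u^3 + 540·u^2 - 420·u + 126)/630, the numerator is ≈ 0.00135739 and the denominator is 1/630.
Evaluating gives P = 0.85515.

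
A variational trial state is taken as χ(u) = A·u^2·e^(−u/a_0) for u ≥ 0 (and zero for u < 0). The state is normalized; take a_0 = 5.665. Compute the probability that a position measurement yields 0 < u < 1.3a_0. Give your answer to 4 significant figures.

P ≈ 0.1226

The probability is P = ∫ |χ|² du over [0, 1.3a_0].
The normalization integral ∫|χ|²du over the whole domain equals 3·a_0^5/4·A², and A² cancels in the ratio.
Substituting t = u/a_0, A² and the length scale cancel in the ratio: P = ∫_{0}^{1.3} t^4·e^(-2·t) dt / ∫_{0}^{∞} t^4·e^(-2·t) dt.
Using ∫ t^4·e^(-2·t) dt = -(t^4/2 + t^3 + 3·t^2/2 + 3·t/2 + 3/4)·e^(-2·t), the numerator is ≈ 0.0919324 and the denominator is 3/4.
The result is P = 0.12258.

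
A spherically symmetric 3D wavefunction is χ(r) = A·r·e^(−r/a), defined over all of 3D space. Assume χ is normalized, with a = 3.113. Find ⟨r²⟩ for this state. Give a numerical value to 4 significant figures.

⟨r^2⟩ ≈ 72.68

The expectation value is the |χ|²-weighted average of r^2: ∫ r^2|χ|² 4πr² dr.
Evaluating both integrals, ⟨r²⟩ = 15·a^2/2.
With a = 3.113, ⟨r^2⟩ = 72.681.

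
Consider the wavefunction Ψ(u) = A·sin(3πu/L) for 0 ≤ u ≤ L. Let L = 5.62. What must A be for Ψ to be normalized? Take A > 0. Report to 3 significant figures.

A ≈ 0.597

Normalization requires ∫|Ψ|² du = 1, integrated from 0 to L.
Using sin²θ = (1 − cos 2θ)/2, carrying out the integral gives A² · L/2.
So A² = (L/2)^(−1).
With L = 5.62: A² = 0.3559 and A = 0.5965.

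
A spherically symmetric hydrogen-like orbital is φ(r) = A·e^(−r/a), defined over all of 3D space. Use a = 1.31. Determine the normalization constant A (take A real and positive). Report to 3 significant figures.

A ≈ 0.376

The normalization condition is ∫|φ|² 4πr² dr = 1 from 0 to ∞.
The angular integral contributes 4π, leaving ∫₀^∞ r²|φ|² dr.
Carrying out the integral gives A² · π·a^3.
Substituting a = 1.31 gives A² = 0.1416, so A = 0.3763.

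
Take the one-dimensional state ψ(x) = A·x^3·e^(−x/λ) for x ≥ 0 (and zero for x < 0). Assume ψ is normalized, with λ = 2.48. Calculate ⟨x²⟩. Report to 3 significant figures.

The expectation value is the |ψ|²-weighted average of x^2: ∫ x^2|ψ|² dx.
With ∫₀^∞ x^8 e^(−αx) dx = 8!/α^9, the ratio of the moment integral to the normalization integral gives ⟨x²⟩ = 14·λ^2.
With λ = 2.48, ⟨x^2⟩ = 86.11.

⟨x^2⟩ ≈ 86.1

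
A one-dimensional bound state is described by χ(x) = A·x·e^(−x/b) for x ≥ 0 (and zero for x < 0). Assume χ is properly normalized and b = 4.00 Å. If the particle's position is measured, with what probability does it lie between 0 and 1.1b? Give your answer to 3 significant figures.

P ≈ 0.377

The probability is P = ∫ |χ|² dx over [0, 1.1b].
The normalization integral ∫|χ|²dx over the whole domain equals b^3/4·A², and A² cancels in the ratio.
Substituting u = x/b, A² and the length scale cancel in the ratio: P = ∫_{0}^{1.1} u^2·e^(-2·u) du / ∫_{0}^{∞} u^2·e^(-2·u) du.
An antiderivative of u^2·e^(-2·u) is -(2·u^2 + 2·u + 1)·e^(-2·u)/4; evaluating from 0 to 1.1 gives 1/4 - 281·e^(-11/5)/200, while the full integral is 1/4.
This works out to P = 0.3773.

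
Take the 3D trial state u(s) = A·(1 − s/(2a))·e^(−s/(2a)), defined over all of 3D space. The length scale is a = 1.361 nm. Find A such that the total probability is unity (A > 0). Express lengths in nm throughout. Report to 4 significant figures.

Normalization requires ∫|u|² 4πs² ds = 1, integrated from 0 to ∞.
The angular integral contributes 4π, leaving ∫₀^∞ s²|u|² ds.
Carrying out the integral gives A² · 8·π·a^3.
Setting this equal to 1 gives A² = 1/(8·π·a^3).
Substituting a = 1.361 gives A² = 0.015783, so A = 0.12563.

A ≈ 0.1256 nm^(-3/2)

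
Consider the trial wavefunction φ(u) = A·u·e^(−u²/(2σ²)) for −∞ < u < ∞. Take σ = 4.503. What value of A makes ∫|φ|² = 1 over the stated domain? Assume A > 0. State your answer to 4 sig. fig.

A ≈ 0.1112

Require ∫ |φ|² du = 1 over the whole domain.
Using the Gaussian integral ∫_{−∞}^{∞} e^(−αu²) du = √(π/α), with φ = A·u·e^(−u²/(2σ²)), the integral evaluates to A²·[√(π)·σ^3/2].
Plugging in σ = 4.503 yields A = 0.11117.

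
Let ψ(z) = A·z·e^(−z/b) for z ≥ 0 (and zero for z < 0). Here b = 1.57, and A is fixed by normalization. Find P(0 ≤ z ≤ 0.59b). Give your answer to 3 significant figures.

|ψ|² is the probability density, so P = ∫_{0}^{0.59b} |ψ|² dz.
Since A² = 1/(b^3/4), this is the region integral divided by the full normalization integral.
Substituting u = z/b, A² and the length scale cancel in the ratio: P = ∫_{0}^{0.59} u^2·e^(-2·u) du / ∫_{0}^{∞} u^2·e^(-2·u) du.
With ∫ u^2·e^(-2·u) du = -(2·u^2 + 2·u + 1)·e^(-2·u)/4 + C, the region integral is ≈ 0.029051 and the full one is 1/4.
Taking the ratio, P = 0.1162.

P ≈ 0.116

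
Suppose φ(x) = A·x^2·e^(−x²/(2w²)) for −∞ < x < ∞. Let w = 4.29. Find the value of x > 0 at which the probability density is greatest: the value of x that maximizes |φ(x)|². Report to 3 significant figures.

Differentiate |φ(x)|² with respect to x and set to zero.
This gives x = √(2)·w.
With w = 4.29, the value of x > 0 at which the probability density is greatest is 6.067.

x ≈ 6.07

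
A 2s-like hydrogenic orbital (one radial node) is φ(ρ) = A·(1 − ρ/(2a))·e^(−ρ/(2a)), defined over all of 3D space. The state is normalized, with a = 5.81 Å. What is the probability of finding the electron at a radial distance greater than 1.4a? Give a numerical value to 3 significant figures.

P ≈ 0.952

Integrate the radial probability density 4πρ²|φ|² over ρ > 1.4a.
The full normalization integral is A²·[8·π·a^3] = 1, fixing A².
In terms of u = ρ/a (A², 4π and the length scale all cancel between numerator and denominator), P = [∫_{1.4}^{∞} u^2·(1 - u/2)^2·e^(-u) du] / [∫_{0}^{∞} u^2·(1 - u/2)^2·e^(-u) du].
With ∫ u^2·(1 - u/2)^2·e^(-u) du = -(u^4/4 + u^2 + 2·u + 2)·e^(-u) + C, the region integral is ≈ 1.9038 and the full one is 2.
This evaluates to P = 0.9519.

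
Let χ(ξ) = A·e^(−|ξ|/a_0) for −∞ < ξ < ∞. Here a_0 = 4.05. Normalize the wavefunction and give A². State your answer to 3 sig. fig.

The normalization condition is ∫|χ|² dξ = 1 from −∞ to ∞.
Recall ∫₀^∞ ξ^m e^(−ξ/β) dξ = m!·β^(m+1), ∫|χ|² dξ = A²·(a_0).
Hence A² = 1/[a_0].
With a_0 = 4.05: A² = 0.2469 and A = 0.4969.

A^2 ≈ 0.247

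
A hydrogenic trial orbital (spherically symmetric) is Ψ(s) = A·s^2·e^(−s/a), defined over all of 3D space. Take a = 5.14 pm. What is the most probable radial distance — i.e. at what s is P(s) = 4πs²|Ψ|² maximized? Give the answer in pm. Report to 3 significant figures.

Differentiate P(s) = 4πs²|Ψ|² with respect to s and set to zero.
Solving yields s = 3·a.
With a = 5.14, the most probable radial distance is 15.42 pm.

s ≈ 15.4 pm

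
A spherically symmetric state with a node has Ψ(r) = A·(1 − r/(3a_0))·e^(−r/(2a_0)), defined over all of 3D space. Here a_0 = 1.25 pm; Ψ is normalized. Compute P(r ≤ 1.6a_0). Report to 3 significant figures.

P = ∫ |Ψ|² 4πr² dr over r ≤ 1.6a_0.
A² is fixed by ∫₀^∞ 4πr²|Ψ|² dr = 1, i.e. A² = (8·π·a_0^3/3)^(−1).
In terms of u = r/a_0 (A², 4π and the length scale all cancel between numerator and denominator), P = [∫_{0}^{1.6} u^2·(1 - u/3)^2·e^(-u) du] / [∫_{0}^{∞} u^2·(1 - u/3)^2·e^(-u) du].
With ∫ u^2·(1 - u/3)^2·e^(-u) du = (-u^4 + 2·u^3 - 3·u^2 - 6·u - 6)·e^(-u)/9 + C, the region integral is ≈ 0.18118 and the full one is 2/3.
Taking the ratio yields P = 0.2718.

P ≈ 0.272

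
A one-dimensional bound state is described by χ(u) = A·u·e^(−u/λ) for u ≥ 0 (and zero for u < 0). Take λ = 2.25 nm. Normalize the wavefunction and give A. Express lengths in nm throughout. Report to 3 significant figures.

Require ∫ |χ|² du = 1 over the whole domain.
Recall ∫₀^∞ u^m e^(−u/β) du = m!·β^(m+1), carrying out the integral gives A² · λ^3/4.
Setting this equal to 1 gives A² = 1/(λ^3/4).
Plugging in λ = 2.25 yields A = 0.5926.

A ≈ 0.593 nm^(-3/2)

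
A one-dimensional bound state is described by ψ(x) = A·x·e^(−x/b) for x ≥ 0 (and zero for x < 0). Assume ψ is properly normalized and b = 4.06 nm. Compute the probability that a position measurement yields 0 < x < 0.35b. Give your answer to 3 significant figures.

P ≈ 0.0341

|ψ|² is the probability density, so P = ∫_{0}^{0.35b} |ψ|² dx.
Since A² = 1/(b^3/4), this is the region integral divided by the full normalization integral.
Substituting u = x/b, A² and the length scale cancel in the ratio: P = ∫_{0}^{0.35} u^2·e^(-2·u) du / ∫_{0}^{∞} u^2·e^(-2·u) du.
With ∫ u^2·e^(-2·u) du = -(2·u^2 + 2·u + 1)·e^(-2·u)/4 + C, the region integral is 1/4 - 389·e^(-7/10)/800 and the full one is 1/4.
Evaluating gives P = 0.03414.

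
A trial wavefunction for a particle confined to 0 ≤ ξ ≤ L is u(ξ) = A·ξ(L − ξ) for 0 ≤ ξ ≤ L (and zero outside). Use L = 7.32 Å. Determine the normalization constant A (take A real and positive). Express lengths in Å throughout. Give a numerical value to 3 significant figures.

Require ∫ |u|² dξ = 1 over the whole domain.
∫|u|² dξ = A²·(L^5/30).
So A² = (L^5/30)^(−1).
Plugging in L = 7.32 yields A = 0.03778.

A ≈ 0.0378 Å^(-5/2)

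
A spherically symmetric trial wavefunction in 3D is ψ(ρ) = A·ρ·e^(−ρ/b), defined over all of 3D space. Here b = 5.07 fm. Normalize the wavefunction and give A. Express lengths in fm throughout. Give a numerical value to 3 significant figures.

Normalization requires ∫|ψ|² 4πρ² dρ = 1, integrated from 0 to ∞.
∫|ψ|² 4πρ² dρ = A²·(3·π·b^5).
So A² = (3·π·b^5)^(−1).
Substituting b = 5.07 gives A² = 0.00003167, so A = 0.005628.

A ≈ 0.00563 fm^(-5/2)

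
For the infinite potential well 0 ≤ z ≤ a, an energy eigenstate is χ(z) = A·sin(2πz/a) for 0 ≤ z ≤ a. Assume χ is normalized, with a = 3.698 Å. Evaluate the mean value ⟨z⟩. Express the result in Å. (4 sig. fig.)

By definition ⟨z⟩ = ∫ z |χ(z)|² dz.
Using sin²θ = (1 − cos 2θ)/2, the ratio of the moment integral to the normalization integral gives ⟨z⟩ = a/2.
With a = 3.698, ⟨z⟩ = 1.8490.

⟨z⟩ ≈ 1.849 Å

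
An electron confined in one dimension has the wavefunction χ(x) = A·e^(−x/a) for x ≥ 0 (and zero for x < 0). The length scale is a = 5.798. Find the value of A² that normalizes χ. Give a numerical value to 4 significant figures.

We need A² ∫|f|² dx = 1, taking the integral from 0 to ∞.
∫|χ|² dx = A²·(a/2).
Setting this equal to 1 gives A² = 1/(a/2).
Substituting a = 5.798 gives A² = 0.34495, so A = 0.58732.

A^2 ≈ 0.3449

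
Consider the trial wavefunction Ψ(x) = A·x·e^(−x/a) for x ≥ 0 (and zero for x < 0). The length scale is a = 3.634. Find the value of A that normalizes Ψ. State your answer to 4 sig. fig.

A ≈ 0.2887

We need A² ∫|f|² dx = 1, taking the integral from 0 to ∞.
∫|Ψ|² dx = A²·(a^3/4).
So A² = (a^3/4)^(−1).
Plugging in a = 3.634 yields A = 0.28870.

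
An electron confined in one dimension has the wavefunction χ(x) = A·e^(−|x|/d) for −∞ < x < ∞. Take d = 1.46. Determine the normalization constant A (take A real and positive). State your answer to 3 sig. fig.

A ≈ 0.828

Require ∫ |χ|² dx = 1 over the whole domain.
∫|χ|² dx = A²·(d).
Substituting d = 1.46 gives A² = 0.6849, so A = 0.8276.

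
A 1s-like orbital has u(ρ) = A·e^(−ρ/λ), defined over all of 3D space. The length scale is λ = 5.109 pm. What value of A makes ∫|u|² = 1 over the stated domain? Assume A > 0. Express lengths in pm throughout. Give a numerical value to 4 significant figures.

Require ∫ |u|² 4πρ² dρ = 1 over the whole domain.
Recall ∫₀^∞ ρ^m e^(−ρ/β) dρ = m!·β^(m+1), the integral (without the A² prefactor) comes out to π·λ^3.
Hence A² = 1/[π·λ^3].
Substituting λ = 5.109 gives A² = 0.0023869, so A = 0.048856.

A ≈ 0.04886 pm^(-3/2)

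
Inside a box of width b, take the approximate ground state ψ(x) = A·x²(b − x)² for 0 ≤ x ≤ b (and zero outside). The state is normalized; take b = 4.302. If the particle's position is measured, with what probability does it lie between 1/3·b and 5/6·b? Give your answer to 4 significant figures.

|ψ|² is the probability density, so P = ∫_{1/3·b}^{5/6·b} |ψ|² dx.
With A² fixed by ∫|ψ|² = 1, i.e. A² = (b^9/630)^(−1), substitute and integrate.
Let u = x/b; then A² and the length scale cancel, so P = ∫_{1/3}^{5/6} u^4·(1 - u)^4 du ÷ ∫_{0}^{1} u^4·(1 - u)^4 du.
With ∫ u^4·(1 - u)^4 du = u^5·(70·u^4 - 315·u^3 + 540·u^2 - 420·u + 126)/630 + C, the region integral is ≈ 0.00134318 and the full one is 1/630.
This works out to P = 0.84620.

P ≈ 0.8462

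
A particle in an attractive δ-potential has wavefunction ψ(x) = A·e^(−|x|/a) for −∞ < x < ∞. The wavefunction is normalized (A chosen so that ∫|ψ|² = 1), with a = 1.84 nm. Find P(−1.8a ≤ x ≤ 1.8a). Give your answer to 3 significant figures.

The probability is P = ∫ |ψ|² dx over [−1.8a, 1.8a].
Since A² = 1/(a), this is the region integral divided by the full normalization integral.
By symmetry take twice the x ≥ 0 contribution in numerator and denominator; the 2's cancel. Substituting u = x/a, A² and the length scale cancel in the ratio: P = ∫_{0}^{1.8} e^(-2·u) du / ∫_{0}^{∞} e^(-2·u) du.
Using ∫ e^(-2·u) du = -e^(-2·u)/2, the numerator is 1/2 - e^(-18/5)/2 and the denominator is 1/2.
This works out to P = 0.9727.

P ≈ 0.973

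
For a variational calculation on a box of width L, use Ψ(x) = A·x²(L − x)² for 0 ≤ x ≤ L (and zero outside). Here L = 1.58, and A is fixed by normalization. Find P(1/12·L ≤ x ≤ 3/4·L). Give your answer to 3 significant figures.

P ≈ 0.951

The probability is P = ∫ |Ψ|² dx over [1/12·L, 3/4·L].
Since A² = 1/(L^9/630), this is the region integral divided by the full normalization integral.
In terms of u = x/L (A² and the length scale cancel between numerator and denominator), P = [∫_{1/12}^{3/4} u^4·(1 - u)^4 du] / [∫_{0}^{1} u^4·(1 - u)^4 du].
An antiderivative of u^4·(1 - u)^4 is u^5·(70·u^4 - 315·u^3 + 540·u^2 - 420·u + 126)/630; evaluating from 1/12 to 3/4 gives ≈ 0.0015090, while the full integral is 1/630.
Taking the ratio, P = 0.9507.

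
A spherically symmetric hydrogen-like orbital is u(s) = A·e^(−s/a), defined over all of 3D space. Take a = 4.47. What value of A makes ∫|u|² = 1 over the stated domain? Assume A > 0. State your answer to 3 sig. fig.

The normalization condition is ∫|u|² 4πs² ds = 1 from 0 to ∞.
In 3D with spherical symmetry the volume element is 4πs² ds.
Using ∫₀^∞ sⁿ e^(−αs) ds = n!/αⁿ⁺¹, ∫|u|² 4πs² ds = A²·(π·a^3).
Setting this equal to 1 gives A² = 1/(π·a^3).
With a = 4.47: A² = 0.003564 and A = 0.05970.

A ≈ 0.0597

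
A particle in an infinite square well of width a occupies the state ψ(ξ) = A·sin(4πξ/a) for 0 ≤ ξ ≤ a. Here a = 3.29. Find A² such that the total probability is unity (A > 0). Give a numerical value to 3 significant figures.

Normalization requires ∫|ψ|² dξ = 1, integrated from 0 to a.
With ∫₀^a sin²(nπξ/a) dξ = a/2, carrying out the integral gives A² · a/2.
So A² = (a/2)^(−1).
Substituting a = 3.29 gives A² = 0.6079, so A = 0.7797.

A^2 ≈ 0.608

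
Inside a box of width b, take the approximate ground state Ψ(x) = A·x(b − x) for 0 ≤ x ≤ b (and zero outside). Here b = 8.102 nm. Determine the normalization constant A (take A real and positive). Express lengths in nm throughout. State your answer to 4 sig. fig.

Normalization requires ∫|Ψ|² dx = 1, integrated from 0 to b.
Expanding the polynomial and integrating term by term, carrying out the integral gives A² · b^5/30.
Hence A² = 1/[b^5/30].
Plugging in b = 8.102 yields A = 0.029314.

A ≈ 0.02931 nm^(-5/2)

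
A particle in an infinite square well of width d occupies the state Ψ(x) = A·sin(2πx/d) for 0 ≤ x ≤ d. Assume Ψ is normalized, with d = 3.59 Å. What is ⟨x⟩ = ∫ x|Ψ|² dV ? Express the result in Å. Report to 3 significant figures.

⟨x⟩ ≈ 1.80 Å

⟨x⟩ = ∫ x |Ψ|² dx over the full domain.
Using sin²θ = (1 − cos 2θ)/2, since the A² factors cancel between numerator and denominator, ⟨x⟩ = d/2.
Putting d = 3.59 gives 1.795.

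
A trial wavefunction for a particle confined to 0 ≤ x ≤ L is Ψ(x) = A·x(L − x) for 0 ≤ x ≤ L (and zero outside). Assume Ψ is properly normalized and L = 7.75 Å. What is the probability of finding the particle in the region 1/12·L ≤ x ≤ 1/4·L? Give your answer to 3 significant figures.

The probability is P = ∫ |Ψ|² dx over [1/12·L, 1/4·L].
The normalization integral ∫|Ψ|²dx over the whole domain equals L^5/30·A², and A² cancels in the ratio.
In terms of u = x/L (A² and the length scale cancel between numerator and denominator), P = [∫_{1/12}^{1/4} u^2·(1 - u)^2 du] / [∫_{0}^{1} u^2·(1 - u)^2 du].
Using ∫ u^2·(1 - u)^2 du = u^3·(6·u^2 - 15·u + 10)/30, the numerator is ≈ 0.0032809 and the denominator is 1/30.
The result is P = 0.09843.

P ≈ 0.0984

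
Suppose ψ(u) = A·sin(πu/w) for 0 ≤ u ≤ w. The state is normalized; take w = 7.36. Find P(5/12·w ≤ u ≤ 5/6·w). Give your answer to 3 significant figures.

P = ∫_{5/12·w}^{5/6·w} |ψ(u)|² du.
The normalization integral ∫|ψ|²du over the whole domain equals w/2·A², and A² cancels in the ratio.
Substituting t = u/w, A² and the length scale cancel in the ratio: P = ∫_{5/12}^{5/6} sin(π·t)^2 dt / ∫_{0}^{1} sin(π·t)^2 dt.
Using ∫ sin(π·t)^2 dt = t/2 - sin(2·π·t)/(4·π), the numerator is 1/(8·π) + √(3)/(8·π) + 5/24 and the denominator is 1/2.
Taking the ratio, P = (3 + 3·√(3) + 5·π)/(12·π).

P ≈ 0.634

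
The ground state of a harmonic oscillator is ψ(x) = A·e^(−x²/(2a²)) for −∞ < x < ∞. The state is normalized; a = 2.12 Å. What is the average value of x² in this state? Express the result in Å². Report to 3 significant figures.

⟨x²⟩ = ∫ x^2 |ψ|² dx over the full domain.
Differentiating ∫e^(−αx²) dx = √(π/α) under α to get the higher moments, the ratio of the moment integral to the normalization integral gives ⟨x²⟩ = a^2/2.
Putting a = 2.12 gives 2.247.

⟨x^2⟩ ≈ 2.25 Å^2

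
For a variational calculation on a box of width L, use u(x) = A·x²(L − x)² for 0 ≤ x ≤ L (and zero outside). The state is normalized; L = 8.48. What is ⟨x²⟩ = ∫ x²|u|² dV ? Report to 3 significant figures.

⟨x^2⟩ ≈ 19.6

⟨x²⟩ = ∫ x^2 |u|² dx over the full domain.
The ratio of the moment integral to the normalization integral gives ⟨x²⟩ = 3·L^2/11.
With L = 8.48, ⟨x^2⟩ = 19.61.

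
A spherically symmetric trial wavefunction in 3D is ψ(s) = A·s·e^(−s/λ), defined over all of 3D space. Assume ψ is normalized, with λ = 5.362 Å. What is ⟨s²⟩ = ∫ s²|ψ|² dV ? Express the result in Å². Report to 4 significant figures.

⟨s^2⟩ ≈ 215.6 Å^2

By definition ⟨s²⟩ = ∫ s^2 |ψ(s)|² 4πs² ds.
Evaluating both integrals, ⟨s²⟩ = 15·λ^2/2.
Putting λ = 5.362 gives 215.63.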